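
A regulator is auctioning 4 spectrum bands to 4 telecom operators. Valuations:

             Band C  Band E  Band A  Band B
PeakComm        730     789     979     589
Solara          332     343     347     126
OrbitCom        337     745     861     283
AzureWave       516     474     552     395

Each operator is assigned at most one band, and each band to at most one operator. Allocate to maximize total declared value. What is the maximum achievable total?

Treat this as an assignment problem: match each operator to one band.
Optimal: PeakComm→Band A ($979M), Solara→Band C ($332M), OrbitCom→Band E ($745M), AzureWave→Band B ($395M) — total 979+332+745+395 = $2451M.
Column-greedy (each band in turn goes to its best remaining operator) gives $2153M, worse by 298.
Swapping Solara↔AzureWave (Solara→Band B $126M, AzureWave→Band C $516M) loses 85.

Maximum total: $2451M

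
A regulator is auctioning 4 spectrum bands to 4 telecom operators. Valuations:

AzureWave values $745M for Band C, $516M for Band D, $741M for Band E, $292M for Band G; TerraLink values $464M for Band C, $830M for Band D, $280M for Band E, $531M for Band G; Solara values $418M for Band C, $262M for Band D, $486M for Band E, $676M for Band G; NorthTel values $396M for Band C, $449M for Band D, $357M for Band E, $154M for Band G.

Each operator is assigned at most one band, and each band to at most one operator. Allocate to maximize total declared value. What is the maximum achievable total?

Max total: $2643M

Treat this as an assignment problem: match each operator to one band.
Optimal: AzureWave→Band E ($741M), TerraLink→Band D ($830M), Solara→Band G ($676M), NorthTel→Band C ($396M) — total 741+830+676+396 = $2643M.
Row-greedy (each operator in turn takes its best remaining band) gives $2608M, worse by 35.
Next-best assignment: AzureWave→Band C, TerraLink→Band D, Solara→Band G, NorthTel→Band E = $2608M.
Swapping Solara↔AzureWave (Solara→Band E $486M, AzureWave→Band G $292M) loses 639.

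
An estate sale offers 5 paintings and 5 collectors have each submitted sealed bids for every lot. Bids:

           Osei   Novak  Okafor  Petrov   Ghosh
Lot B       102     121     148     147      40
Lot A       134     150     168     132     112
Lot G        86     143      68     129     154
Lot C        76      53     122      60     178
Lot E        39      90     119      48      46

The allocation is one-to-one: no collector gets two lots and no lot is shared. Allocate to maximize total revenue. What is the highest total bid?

This is the linear assignment problem.
Optimal: Osei→Lot A ($134), Novak→Lot G ($143), Okafor→Lot E ($119), Petrov→Lot B ($147), Ghosh→Lot C ($178) — total 134+143+119+147+178 = $721.
Every other assignment is strictly worse.

Max total: $721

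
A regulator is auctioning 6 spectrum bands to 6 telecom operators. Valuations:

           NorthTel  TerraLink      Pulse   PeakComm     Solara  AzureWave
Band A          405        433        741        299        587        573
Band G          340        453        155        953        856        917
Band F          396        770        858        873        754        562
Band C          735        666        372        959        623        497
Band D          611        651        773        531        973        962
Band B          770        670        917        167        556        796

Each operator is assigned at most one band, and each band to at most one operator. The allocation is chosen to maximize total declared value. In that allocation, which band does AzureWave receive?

Optimal: NorthTel→Band B ($770M), TerraLink→Band F ($770M), Pulse→Band A ($741M), PeakComm→Band C ($959M), Solara→Band D ($973M), AzureWave→Band G ($917M) — total 770+770+741+959+973+917 = $5130M.
Row-greedy (each operator in turn takes its best remaining band) gives $4701M, worse by 429.
Swapping TerraLink↔PeakComm (TerraLink→Band C $666M, PeakComm→Band F $873M) loses 190.
AzureWave's own top band is Band D ($962M), but forcing AzureWave→Band D and reassigning the rest optimally gives only $5058M — worse by 72.

AzureWave receives Band G.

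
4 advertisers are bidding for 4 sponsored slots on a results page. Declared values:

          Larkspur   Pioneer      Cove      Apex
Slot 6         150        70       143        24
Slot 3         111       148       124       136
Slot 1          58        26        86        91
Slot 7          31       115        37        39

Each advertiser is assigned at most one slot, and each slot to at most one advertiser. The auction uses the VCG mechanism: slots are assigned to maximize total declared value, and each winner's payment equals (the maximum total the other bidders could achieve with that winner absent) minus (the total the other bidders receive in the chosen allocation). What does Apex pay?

Apex pays $38.

Efficient allocation: Larkspur→Slot 6 ($150), Pioneer→Slot 7 ($115), Cove→Slot 1 ($86), Apex→Slot 3 ($136); total welfare W = $487.
Apex receives Slot 3 at value $136, so the others get W − 136 = $351.
Without Apex: best allocation of the remaining 3 bidders over all 4 slots is Larkspur→Slot 6 ($150), Pioneer→Slot 7 ($115), Cove→Slot 3 ($124), total $389.
VCG payment = (others' best without Apex) − (others' welfare with Apex) = 389 − 351 = $38.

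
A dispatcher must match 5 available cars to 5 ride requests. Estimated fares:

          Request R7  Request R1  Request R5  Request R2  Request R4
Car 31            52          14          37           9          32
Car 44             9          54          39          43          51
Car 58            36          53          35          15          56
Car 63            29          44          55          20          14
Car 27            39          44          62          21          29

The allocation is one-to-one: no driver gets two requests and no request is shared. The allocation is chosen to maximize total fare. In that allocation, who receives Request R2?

Optimal: Car 31→Request R7 ($52), Car 44→Request R2 ($43), Car 58→Request R4 ($56), Car 63→Request R1 ($44), Car 27→Request R5 ($62) — total 52+43+56+44+62 = $257.
Checked against all permutations: $257 is optimal.
Car 44's own top request is Request R1 ($54), but forcing Car 44→Request R1 and reassigning the rest optimally gives only $244 — worse by 13.

Car 44 receives Request R2.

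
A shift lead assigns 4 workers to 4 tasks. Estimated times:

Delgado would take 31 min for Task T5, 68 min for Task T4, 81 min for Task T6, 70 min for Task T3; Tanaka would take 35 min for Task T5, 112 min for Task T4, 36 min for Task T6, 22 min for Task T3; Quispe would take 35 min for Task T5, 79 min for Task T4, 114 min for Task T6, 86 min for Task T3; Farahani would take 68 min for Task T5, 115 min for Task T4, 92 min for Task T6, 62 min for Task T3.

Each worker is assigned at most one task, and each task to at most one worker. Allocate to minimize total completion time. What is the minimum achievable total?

Minimum total: 201 min

This is the linear assignment problem.
Optimal: Delgado→Task T4 (68 min), Tanaka→Task T6 (36 min), Quispe→Task T5 (35 min), Farahani→Task T3 (62 min) — total 68+36+35+62 = 201 min.
Row-greedy (each worker in turn takes its cheapest remaining task) gives 224 min, worse by 23.
Swapping Tanaka↔Farahani (Tanaka→Task T3 22 min, Farahani→Task T6 92 min) adds 16.
Every other assignment is strictly worse.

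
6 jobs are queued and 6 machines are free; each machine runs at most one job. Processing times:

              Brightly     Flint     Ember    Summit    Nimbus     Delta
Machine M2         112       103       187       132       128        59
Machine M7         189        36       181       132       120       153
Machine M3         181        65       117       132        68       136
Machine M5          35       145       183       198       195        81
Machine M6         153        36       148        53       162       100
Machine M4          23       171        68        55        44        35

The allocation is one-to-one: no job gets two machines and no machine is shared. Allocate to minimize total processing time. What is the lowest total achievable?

Optimal: Brightly→Machine M5 (35 min), Flint→Machine M7 (36 min), Ember→Machine M4 (68 min), Summit→Machine M6 (53 min), Nimbus→Machine M3 (68 min), Delta→Machine M2 (59 min) — total 35+36+68+53+68+59 = 319 min.
Next-best assignment: Brightly→Machine M5, Flint→Machine M7, Ember→Machine M3, Summit→Machine M6, Nimbus→Machine M4, Delta→Machine M2 = 344 min.
Swapping Flint↔Nimbus (Flint→Machine M3 65 min, Nimbus→Machine M7 120 min) adds 81.
Every other assignment is strictly worse.

Minimum total: 319 min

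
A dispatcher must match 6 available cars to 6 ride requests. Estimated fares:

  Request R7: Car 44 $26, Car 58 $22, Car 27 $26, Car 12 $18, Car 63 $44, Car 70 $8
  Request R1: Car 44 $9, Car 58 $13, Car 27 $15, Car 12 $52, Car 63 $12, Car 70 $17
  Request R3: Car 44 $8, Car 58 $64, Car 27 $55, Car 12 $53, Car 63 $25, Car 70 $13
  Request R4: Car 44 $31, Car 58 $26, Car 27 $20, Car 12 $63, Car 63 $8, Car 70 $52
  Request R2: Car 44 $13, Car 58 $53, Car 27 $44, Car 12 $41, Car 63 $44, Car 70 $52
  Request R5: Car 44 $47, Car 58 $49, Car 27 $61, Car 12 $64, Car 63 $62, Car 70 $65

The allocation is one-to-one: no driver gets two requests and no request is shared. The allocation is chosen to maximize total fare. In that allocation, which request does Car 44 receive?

Car 44 receives Request R4.

This is a one-to-one assignment (maximum-weight bipartite matching).
Optimal: Car 44→Request R4 ($31), Car 58→Request R3 ($64), Car 27→Request R5 ($61), Car 12→Request R1 ($52), Car 63→Request R7 ($44), Car 70→Request R2 ($52) — total 31+64+61+52+44+52 = $304.
Max-entry greedy (repeatedly take the single best remaining cell) gives $289, worse by 15.
Car 44's own top request is Request R5 ($47), but forcing Car 44→Request R5 and reassigning the rest optimally gives only $303 — worse by 1.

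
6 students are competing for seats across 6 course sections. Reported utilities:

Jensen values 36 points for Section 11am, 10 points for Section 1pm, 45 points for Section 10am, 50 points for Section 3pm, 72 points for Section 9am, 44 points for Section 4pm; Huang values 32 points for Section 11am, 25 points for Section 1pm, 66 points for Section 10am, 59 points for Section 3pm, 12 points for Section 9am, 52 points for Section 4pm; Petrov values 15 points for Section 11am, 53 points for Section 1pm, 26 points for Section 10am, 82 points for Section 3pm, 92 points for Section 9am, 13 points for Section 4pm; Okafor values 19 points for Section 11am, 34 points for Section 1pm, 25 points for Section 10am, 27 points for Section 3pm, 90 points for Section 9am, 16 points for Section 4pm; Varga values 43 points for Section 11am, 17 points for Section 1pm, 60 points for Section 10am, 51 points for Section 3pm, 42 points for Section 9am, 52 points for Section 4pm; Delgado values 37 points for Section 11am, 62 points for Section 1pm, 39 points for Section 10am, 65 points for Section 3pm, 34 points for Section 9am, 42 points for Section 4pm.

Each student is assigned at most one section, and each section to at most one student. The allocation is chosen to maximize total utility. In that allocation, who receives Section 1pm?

Optimal: Jensen→Section 11am (36 points), Huang→Section 10am (66 points), Petrov→Section 3pm (82 points), Okafor→Section 9am (90 points), Varga→Section 4pm (52 points), Delgado→Section 1pm (62 points) — total 36+66+82+90+52+62 = 388 points.
Max-entry greedy (repeatedly take the single best remaining cell) gives 345 points, worse by 43.
Next-best assignment: Jensen→Section 4pm, Huang→Section 10am, Petrov→Section 3pm, Okafor→Section 9am, Varga→Section 11am, Delgado→Section 1pm = 387 points.
Delgado's own top section is Section 3pm (65 points), but forcing Delgado→Section 3pm and reassigning the rest optimally gives only 362 points — worse by 26.

Delgado receives Section 1pm.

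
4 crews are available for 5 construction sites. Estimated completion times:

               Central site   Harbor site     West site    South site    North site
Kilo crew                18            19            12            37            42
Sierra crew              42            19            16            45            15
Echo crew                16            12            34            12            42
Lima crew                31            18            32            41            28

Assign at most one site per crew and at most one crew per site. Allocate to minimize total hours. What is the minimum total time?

Min total: 57 hours

Treat this as an assignment problem: match each crew to one site.
Optimal: Kilo crew→West site (12 hours), Sierra crew→North site (15 hours), Echo crew→South site (12 hours), Lima crew→Harbor site (18 hours) — total 12+15+12+18 = 57 hours.
Column-greedy (each site in turn goes to its cheapest remaining crew) gives 91 hours, worse by 34.
Swapping Echo crew↔Sierra crew (Echo crew→North site 42 hours, Sierra crew→South site 45 hours) adds 60.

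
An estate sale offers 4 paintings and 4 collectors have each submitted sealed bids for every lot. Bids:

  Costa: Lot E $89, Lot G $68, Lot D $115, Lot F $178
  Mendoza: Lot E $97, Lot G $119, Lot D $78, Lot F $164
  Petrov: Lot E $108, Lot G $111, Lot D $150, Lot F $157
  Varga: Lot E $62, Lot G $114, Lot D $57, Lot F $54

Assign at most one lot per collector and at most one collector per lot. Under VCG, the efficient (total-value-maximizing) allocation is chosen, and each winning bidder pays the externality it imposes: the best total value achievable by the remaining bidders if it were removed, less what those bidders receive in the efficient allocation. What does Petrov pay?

Petrov pays $4.

Efficient allocation: Costa→Lot F ($178), Mendoza→Lot E ($97), Petrov→Lot D ($150), Varga→Lot G ($114); total welfare W = $539.
Petrov receives Lot D at value $150, so the others get W − 150 = $389.
Without Petrov: best allocation of the remaining 3 bidders over all 4 lots is Costa→Lot D ($115), Mendoza→Lot F ($164), Varga→Lot G ($114), total $393.
VCG payment = (others' best without Petrov) − (others' welfare with Petrov) = 393 − 389 = $4.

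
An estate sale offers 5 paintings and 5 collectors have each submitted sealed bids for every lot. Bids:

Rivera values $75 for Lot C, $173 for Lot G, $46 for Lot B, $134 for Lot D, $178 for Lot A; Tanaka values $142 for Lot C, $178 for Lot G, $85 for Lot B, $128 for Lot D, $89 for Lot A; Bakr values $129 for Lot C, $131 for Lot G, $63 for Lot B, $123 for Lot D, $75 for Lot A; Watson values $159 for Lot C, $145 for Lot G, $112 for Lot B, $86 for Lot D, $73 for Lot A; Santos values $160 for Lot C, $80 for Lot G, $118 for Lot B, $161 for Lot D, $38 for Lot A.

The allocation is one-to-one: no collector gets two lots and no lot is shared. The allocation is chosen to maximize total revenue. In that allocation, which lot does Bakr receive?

Bakr receives Lot C.

Optimal: Rivera→Lot A ($178), Tanaka→Lot G ($178), Bakr→Lot C ($129), Watson→Lot B ($112), Santos→Lot D ($161) — total 178+178+129+112+161 = $758.
Column-greedy (each lot in turn goes to its best remaining collector) gives $659, worse by 99.
Swapping Tanaka↔Bakr (Tanaka→Lot C $142, Bakr→Lot G $131) loses 34.
Bakr's own top lot is Lot G ($131), but forcing Bakr→Lot G and reassigning the rest optimally gives only $724 — worse by 34.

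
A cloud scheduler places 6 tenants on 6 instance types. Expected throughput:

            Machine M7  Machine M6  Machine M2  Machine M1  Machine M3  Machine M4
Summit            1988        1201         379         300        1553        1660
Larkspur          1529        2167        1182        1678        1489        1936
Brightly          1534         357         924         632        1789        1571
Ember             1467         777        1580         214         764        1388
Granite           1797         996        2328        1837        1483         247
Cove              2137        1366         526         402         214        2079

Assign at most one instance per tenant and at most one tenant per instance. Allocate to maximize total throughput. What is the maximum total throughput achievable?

Maximum total: 11440 ops/s

Treat this as an assignment problem: match each tenant to one instance.
Optimal: Summit→Machine M7 (1988 ops/s), Larkspur→Machine M6 (2167 ops/s), Brightly→Machine M3 (1789 ops/s), Ember→Machine M2 (1580 ops/s), Granite→Machine M1 (1837 ops/s), Cove→Machine M4 (2079 ops/s) — total 1988+2167+1789+1580+1837+2079 = 11440 ops/s.
Max-entry greedy (repeatedly take the single best remaining cell) gives 10295 ops/s, worse by 1145.
Next-best assignment: Summit→Machine M4, Larkspur→Machine M6, Brightly→Machine M3, Ember→Machine M2, Granite→Machine M1, Cove→Machine M7 = 11170 ops/s.
Swapping Ember↔Brightly (Ember→Machine M3 764 ops/s, Brightly→Machine M2 924 ops/s) loses 1681.
Checked against all permutations: 11440 ops/s is optimal.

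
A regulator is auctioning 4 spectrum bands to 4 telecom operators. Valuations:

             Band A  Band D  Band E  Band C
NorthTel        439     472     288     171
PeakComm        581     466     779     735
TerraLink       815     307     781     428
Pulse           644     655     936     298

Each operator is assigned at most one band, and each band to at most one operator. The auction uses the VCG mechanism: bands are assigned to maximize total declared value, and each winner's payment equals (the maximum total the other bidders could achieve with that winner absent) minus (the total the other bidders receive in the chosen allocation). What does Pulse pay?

Efficient allocation: NorthTel→Band D ($472M), PeakComm→Band C ($735M), TerraLink→Band A ($815M), Pulse→Band E ($936M); total welfare W = $2958M.
Pulse receives Band E at value $936M, so the others get W − 936 = $2022M.
Without Pulse: best allocation of the remaining 3 bidders over all 4 bands is NorthTel→Band D ($472M), PeakComm→Band E ($779M), TerraLink→Band A ($815M), total $2066M.
VCG payment = (others' best without Pulse) − (others' welfare with Pulse) = 2066 − 2022 = $44M.

Pulse pays $44M.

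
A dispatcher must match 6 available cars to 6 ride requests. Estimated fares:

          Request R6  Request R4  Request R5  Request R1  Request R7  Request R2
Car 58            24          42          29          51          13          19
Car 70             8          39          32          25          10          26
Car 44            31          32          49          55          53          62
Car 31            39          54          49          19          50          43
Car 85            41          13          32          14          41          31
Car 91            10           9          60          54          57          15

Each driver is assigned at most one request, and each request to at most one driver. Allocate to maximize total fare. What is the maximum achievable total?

Optimal: Car 58→Request R1 ($51), Car 70→Request R4 ($39), Car 44→Request R2 ($62), Car 31→Request R7 ($50), Car 85→Request R6 ($41), Car 91→Request R5 ($60) — total 51+39+62+50+41+60 = $303.
Max-entry greedy (repeatedly take the single best remaining cell) gives $278, worse by 25.
Swapping Car 44↔Car 58 (Car 44→Request R1 $55, Car 58→Request R2 $19) loses 39.
Checked against all permutations: $303 is optimal.

Max total: $303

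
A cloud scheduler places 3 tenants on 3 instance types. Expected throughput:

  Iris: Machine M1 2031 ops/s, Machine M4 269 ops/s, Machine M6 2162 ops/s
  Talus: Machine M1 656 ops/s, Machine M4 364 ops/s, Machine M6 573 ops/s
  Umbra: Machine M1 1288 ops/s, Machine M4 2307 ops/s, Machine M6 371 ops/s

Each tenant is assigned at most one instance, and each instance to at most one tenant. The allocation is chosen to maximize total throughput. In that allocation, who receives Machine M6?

Iris receives Machine M6.

Treat this as an assignment problem: match each tenant to one instance.
Optimal: Iris→Machine M6 (2162 ops/s), Talus→Machine M1 (656 ops/s), Umbra→Machine M4 (2307 ops/s) — total 2162+656+2307 = 5125 ops/s.
Column-greedy (each instance in turn goes to its best remaining tenant) gives 4911 ops/s, worse by 214.
Next-best assignment: Iris→Machine M1, Talus→Machine M6, Umbra→Machine M4 = 4911 ops/s.
No other one-to-one assignment exceeds 5125 ops/s.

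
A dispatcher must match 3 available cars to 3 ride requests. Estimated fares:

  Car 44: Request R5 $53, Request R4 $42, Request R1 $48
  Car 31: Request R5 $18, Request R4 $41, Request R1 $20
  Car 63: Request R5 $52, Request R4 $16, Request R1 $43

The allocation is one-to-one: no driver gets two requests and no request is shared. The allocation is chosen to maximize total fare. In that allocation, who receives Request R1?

Car 44 receives Request R1.

Optimal: Car 44→Request R1 ($48), Car 31→Request R4 ($41), Car 63→Request R5 ($52) — total 48+41+52 = $141.
Max-entry greedy (repeatedly take the single best remaining cell) gives $137, worse by 4.
Every other assignment is strictly worse.
Car 44's own top request is Request R5 ($53), but forcing Car 44→Request R5 and reassigning the rest optimally gives only $137 — worse by 4.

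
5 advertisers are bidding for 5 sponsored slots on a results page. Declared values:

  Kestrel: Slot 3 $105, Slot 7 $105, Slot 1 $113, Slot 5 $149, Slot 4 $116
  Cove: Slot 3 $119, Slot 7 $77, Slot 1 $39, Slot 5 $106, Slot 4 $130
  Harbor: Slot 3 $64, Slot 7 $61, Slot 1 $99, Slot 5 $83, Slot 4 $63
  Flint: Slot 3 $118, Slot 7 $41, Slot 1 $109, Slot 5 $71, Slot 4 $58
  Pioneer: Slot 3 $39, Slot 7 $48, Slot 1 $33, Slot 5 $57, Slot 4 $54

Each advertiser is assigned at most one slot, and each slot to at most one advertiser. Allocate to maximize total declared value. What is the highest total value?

Maximum total: $544

Treat this as an assignment problem: match each advertiser to one slot.
Optimal: Kestrel→Slot 5 ($149), Cove→Slot 4 ($130), Harbor→Slot 1 ($99), Flint→Slot 3 ($118), Pioneer→Slot 7 ($48) — total 149+130+99+118+48 = $544.
Next-best assignment: Kestrel→Slot 7, Cove→Slot 4, Harbor→Slot 1, Flint→Slot 3, Pioneer→Slot 5 = $509.
Every other assignment is strictly worse.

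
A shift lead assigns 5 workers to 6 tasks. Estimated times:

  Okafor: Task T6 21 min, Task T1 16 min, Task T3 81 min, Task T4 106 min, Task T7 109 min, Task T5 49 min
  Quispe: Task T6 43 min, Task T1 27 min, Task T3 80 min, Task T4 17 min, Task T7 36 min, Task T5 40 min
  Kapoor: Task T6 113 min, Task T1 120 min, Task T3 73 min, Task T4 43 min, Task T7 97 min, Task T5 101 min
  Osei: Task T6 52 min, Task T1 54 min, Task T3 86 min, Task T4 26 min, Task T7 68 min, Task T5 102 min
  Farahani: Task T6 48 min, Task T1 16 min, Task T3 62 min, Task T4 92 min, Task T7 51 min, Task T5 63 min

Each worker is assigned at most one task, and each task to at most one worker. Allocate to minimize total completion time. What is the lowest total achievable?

Min total: 172 min

Optimal: Okafor→Task T6 (21 min), Quispe→Task T7 (36 min), Kapoor→Task T3 (73 min), Osei→Task T4 (26 min), Farahani→Task T1 (16 min) — total 21+36+73+26+16 = 172 min.
Min-entry greedy (repeatedly take the single cheapest remaining cell) gives 222 min, worse by 50.
Swapping Okafor↔Kapoor (Okafor→Task T3 81 min, Kapoor→Task T6 113 min) adds 100.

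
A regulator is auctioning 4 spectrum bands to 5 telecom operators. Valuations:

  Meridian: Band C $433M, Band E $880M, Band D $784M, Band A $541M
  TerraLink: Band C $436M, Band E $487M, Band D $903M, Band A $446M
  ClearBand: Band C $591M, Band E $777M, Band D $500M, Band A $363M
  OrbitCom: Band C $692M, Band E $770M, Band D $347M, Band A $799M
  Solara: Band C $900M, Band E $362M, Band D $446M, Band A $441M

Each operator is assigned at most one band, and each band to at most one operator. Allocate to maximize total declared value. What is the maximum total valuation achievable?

This is a one-to-one assignment (maximum-weight bipartite matching).
Optimal: Solara→Band C ($900M), Meridian→Band E ($880M), TerraLink→Band D ($903M), OrbitCom→Band A ($799M) — total 900+880+903+799 = $3482M.
Row-greedy (each operator in turn takes its best remaining band) gives $3173M, worse by 309.
Next-best assignment: Solara→Band C, ClearBand→Band E, TerraLink→Band D, OrbitCom→Band A = $3379M.

Max total: $3482M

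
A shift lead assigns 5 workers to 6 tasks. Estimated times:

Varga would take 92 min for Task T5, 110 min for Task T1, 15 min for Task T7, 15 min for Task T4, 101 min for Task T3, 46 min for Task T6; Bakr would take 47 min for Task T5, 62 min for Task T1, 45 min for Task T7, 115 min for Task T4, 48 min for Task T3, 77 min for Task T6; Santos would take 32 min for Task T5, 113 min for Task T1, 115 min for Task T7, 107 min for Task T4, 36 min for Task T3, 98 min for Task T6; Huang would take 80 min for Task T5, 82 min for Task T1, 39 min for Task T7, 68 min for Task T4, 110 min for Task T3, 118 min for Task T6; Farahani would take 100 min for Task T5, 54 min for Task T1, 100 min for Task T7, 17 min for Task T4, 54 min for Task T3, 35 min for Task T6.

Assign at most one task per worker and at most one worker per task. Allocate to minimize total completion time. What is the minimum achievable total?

Min total: 169 min

Optimal: Varga→Task T4 (15 min), Bakr→Task T3 (48 min), Santos→Task T5 (32 min), Huang→Task T7 (39 min), Farahani→Task T6 (35 min) — total 15+48+32+39+35 = 169 min.
Column-greedy (each task in turn goes to its cheapest remaining worker) gives 217 min, worse by 48.
Next-best assignment: Varga→Task T4, Bakr→Task T5, Santos→Task T3, Huang→Task T7, Farahani→Task T6 = 172 min.
No other one-to-one assignment undercuts 169 min.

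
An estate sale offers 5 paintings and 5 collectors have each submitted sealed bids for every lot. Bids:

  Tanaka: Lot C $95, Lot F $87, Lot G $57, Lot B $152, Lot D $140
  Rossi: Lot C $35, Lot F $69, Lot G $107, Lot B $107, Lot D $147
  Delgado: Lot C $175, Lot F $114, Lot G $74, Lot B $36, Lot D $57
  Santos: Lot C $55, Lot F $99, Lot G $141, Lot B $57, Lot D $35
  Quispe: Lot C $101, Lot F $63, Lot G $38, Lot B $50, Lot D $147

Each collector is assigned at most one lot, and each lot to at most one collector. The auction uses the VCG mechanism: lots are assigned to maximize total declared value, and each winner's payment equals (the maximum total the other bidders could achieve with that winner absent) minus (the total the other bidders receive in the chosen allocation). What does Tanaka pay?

Efficient allocation: Tanaka→Lot B ($152), Rossi→Lot F ($69), Delgado→Lot C ($175), Santos→Lot G ($141), Quispe→Lot D ($147); total welfare W = $684.
Tanaka receives Lot B at value $152, so the others get W − 152 = $532.
Without Tanaka: best allocation of the remaining 4 bidders over all 5 lots is Rossi→Lot B ($107), Delgado→Lot C ($175), Santos→Lot G ($141), Quispe→Lot D ($147), total $570.
VCG payment = (others' best without Tanaka) − (others' welfare with Tanaka) = 570 − 532 = $38.

Tanaka pays $38.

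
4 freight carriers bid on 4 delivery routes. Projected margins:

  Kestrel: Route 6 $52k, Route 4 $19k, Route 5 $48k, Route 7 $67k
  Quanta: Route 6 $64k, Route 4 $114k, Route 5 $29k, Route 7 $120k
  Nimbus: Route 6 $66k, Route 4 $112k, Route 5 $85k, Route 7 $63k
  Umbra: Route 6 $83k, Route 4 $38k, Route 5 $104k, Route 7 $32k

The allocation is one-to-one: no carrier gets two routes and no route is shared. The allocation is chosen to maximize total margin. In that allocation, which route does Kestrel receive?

Optimal: Kestrel→Route 6 ($52k), Quanta→Route 7 ($120k), Nimbus→Route 4 ($112k), Umbra→Route 5 ($104k) — total 52+120+112+104 = $388k.
Row-greedy (each carrier in turn takes its best remaining route) gives $349k, worse by 39.
Next-best assignment: Kestrel→Route 5, Quanta→Route 7, Nimbus→Route 4, Umbra→Route 6 = $363k.
Swapping Nimbus↔Quanta (Nimbus→Route 7 $63k, Quanta→Route 4 $114k) loses 55.
Kestrel's own top route is Route 7 ($67k), but forcing Kestrel→Route 7 and reassigning the rest optimally gives only $351k — worse by 37.

Kestrel receives Route 6.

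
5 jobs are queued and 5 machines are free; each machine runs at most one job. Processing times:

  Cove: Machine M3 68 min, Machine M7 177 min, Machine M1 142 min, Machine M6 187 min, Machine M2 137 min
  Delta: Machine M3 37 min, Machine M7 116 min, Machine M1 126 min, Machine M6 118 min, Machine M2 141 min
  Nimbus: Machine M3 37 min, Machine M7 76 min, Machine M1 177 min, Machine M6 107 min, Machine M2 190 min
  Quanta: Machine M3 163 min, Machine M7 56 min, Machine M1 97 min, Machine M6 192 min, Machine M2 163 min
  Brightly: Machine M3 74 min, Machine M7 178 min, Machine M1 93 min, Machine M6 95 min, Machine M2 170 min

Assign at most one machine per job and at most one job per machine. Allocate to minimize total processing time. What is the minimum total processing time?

Minimum total: 430 min

Optimal: Cove→Machine M2 (137 min), Delta→Machine M3 (37 min), Nimbus→Machine M6 (107 min), Quanta→Machine M7 (56 min), Brightly→Machine M1 (93 min) — total 137+37+107+56+93 = 430 min.
Row-greedy (each job in turn takes its cheapest remaining machine) gives 558 min, worse by 128.
Next-best assignment: Cove→Machine M2, Delta→Machine M6, Nimbus→Machine M3, Quanta→Machine M7, Brightly→Machine M1 = 441 min.
No other one-to-one assignment undercuts 430 min.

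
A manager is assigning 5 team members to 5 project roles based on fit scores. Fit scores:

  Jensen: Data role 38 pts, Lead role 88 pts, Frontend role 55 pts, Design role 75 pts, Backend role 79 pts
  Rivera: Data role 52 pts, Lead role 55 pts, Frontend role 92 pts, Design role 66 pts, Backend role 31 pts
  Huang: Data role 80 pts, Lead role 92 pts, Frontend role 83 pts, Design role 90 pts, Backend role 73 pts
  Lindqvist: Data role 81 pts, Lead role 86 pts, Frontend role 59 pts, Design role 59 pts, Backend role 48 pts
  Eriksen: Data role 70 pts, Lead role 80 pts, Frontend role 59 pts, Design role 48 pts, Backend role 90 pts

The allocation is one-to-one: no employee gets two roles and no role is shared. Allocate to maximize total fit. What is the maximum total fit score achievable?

Max total: 441 pts

Optimal: Jensen→Lead role (88 pts), Rivera→Frontend role (92 pts), Huang→Design role (90 pts), Lindqvist→Data role (81 pts), Eriksen→Backend role (90 pts) — total 88+92+90+81+90 = 441 pts.
Column-greedy (each role in turn goes to its best remaining employee) gives 430 pts, worse by 11.
Next-best assignment: Jensen→Design role, Rivera→Frontend role, Huang→Lead role, Lindqvist→Data role, Eriksen→Backend role = 430 pts.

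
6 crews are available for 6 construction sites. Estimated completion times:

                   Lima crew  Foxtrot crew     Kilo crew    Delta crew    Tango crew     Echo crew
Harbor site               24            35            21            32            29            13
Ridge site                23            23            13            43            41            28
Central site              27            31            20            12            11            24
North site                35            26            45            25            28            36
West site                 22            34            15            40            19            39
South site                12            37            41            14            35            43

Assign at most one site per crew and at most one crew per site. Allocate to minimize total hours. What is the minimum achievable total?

Minimum total: 95 hours

Optimal: Lima crew→South site (12 hours), Foxtrot crew→North site (26 hours), Kilo crew→Ridge site (13 hours), Delta crew→Central site (12 hours), Tango crew→West site (19 hours), Echo crew→Harbor site (13 hours) — total 12+26+13+12+19+13 = 95 hours.
Column-greedy (each site in turn goes to its cheapest remaining crew) gives 121 hours, worse by 26.
Next-best assignment: Lima crew→West site, Foxtrot crew→North site, Kilo crew→Ridge site, Delta crew→South site, Tango crew→Central site, Echo crew→Harbor site = 99 hours.
Swapping Tango crew↔Echo crew (Tango crew→Harbor site 29 hours, Echo crew→West site 39 hours) adds 36.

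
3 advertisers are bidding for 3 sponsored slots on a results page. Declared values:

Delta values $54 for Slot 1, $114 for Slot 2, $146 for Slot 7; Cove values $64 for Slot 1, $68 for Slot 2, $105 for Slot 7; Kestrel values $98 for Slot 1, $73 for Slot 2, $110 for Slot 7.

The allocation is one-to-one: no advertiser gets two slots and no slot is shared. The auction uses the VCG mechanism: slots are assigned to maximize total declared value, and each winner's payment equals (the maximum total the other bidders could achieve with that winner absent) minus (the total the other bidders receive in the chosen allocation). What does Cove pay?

Efficient allocation: Delta→Slot 2 ($114), Cove→Slot 7 ($105), Kestrel→Slot 1 ($98); total welfare W = $317.
Cove receives Slot 7 at value $105, so the others get W − 105 = $212.
Without Cove: best allocation of the remaining 2 bidders over all 3 slots is Delta→Slot 7 ($146), Kestrel→Slot 1 ($98), total $244.
VCG payment = (others' best without Cove) − (others' welfare with Cove) = 244 − 212 = $32.

Cove pays $32.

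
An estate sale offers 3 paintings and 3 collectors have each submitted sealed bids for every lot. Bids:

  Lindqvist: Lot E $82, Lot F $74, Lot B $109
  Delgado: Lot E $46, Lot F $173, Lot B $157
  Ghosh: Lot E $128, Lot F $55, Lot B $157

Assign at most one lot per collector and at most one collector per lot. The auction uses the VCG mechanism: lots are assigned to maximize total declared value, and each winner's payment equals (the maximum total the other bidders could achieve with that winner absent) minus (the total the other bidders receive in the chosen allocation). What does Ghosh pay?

Ghosh pays $27.

Efficient allocation: Lindqvist→Lot E ($82), Delgado→Lot F ($173), Ghosh→Lot B ($157); total welfare W = $412.
Ghosh receives Lot B at value $157, so the others get W − 157 = $255.
Without Ghosh: best allocation of the remaining 2 bidders over all 3 lots is Lindqvist→Lot B ($109), Delgado→Lot F ($173), total $282.
VCG payment = (others' best without Ghosh) − (others' welfare with Ghosh) = 282 − 255 = $27.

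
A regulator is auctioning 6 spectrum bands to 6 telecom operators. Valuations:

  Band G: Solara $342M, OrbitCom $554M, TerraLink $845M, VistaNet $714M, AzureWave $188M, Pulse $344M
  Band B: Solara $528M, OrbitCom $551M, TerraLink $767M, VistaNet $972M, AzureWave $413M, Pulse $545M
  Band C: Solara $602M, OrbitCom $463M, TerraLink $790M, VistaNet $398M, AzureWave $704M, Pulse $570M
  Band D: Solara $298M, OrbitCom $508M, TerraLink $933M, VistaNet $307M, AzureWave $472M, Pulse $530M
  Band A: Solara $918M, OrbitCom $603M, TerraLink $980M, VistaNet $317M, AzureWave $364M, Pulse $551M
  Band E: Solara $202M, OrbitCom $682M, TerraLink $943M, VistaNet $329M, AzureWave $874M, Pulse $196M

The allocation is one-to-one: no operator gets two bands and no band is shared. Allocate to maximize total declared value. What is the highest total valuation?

Optimal: Solara→Band A ($918M), OrbitCom→Band G ($554M), TerraLink→Band D ($933M), VistaNet→Band B ($972M), AzureWave→Band E ($874M), Pulse→Band C ($570M) — total 918+554+933+972+874+570 = $4821M.
Max-entry greedy (repeatedly take the single best remaining cell) gives $4512M, worse by 309.
Next-best assignment: Solara→Band A, OrbitCom→Band D, TerraLink→Band G, VistaNet→Band B, AzureWave→Band E, Pulse→Band C = $4687M.

Max total: $4821M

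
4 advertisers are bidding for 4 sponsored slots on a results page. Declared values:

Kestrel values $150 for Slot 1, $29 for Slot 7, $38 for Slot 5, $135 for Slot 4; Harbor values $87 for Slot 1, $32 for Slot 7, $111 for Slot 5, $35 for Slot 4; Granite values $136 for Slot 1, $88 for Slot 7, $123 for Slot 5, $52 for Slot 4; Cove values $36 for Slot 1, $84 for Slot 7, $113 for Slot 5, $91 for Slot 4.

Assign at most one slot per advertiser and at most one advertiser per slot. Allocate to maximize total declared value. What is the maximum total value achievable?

Optimal: Kestrel→Slot 4 ($135), Harbor→Slot 5 ($111), Granite→Slot 1 ($136), Cove→Slot 7 ($84) — total 135+111+136+84 = $466.
Column-greedy (each slot in turn goes to its best remaining advertiser) gives $386, worse by 80.
Next-best assignment: Kestrel→Slot 1, Harbor→Slot 5, Granite→Slot 7, Cove→Slot 4 = $440.

Max total: $466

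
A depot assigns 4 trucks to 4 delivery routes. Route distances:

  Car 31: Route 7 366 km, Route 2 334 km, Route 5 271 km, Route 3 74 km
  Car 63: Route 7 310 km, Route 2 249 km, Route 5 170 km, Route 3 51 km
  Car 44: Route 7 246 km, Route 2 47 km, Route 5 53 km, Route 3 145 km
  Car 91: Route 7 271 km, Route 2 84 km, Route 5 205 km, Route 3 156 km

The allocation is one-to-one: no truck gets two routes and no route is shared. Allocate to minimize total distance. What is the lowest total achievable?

Minimum total: 521 km

This is a one-to-one assignment (minimum-cost bipartite matching).
Optimal: Car 31→Route 3 (74 km), Car 63→Route 7 (310 km), Car 44→Route 5 (53 km), Car 91→Route 2 (84 km) — total 74+310+53+84 = 521 km.
Column-greedy (each route in turn goes to its cheapest remaining truck) gives 574 km, worse by 53.
Swapping Car 44↔Car 91 (Car 44→Route 2 47 km, Car 91→Route 5 205 km) adds 115.
Checked against all permutations: 521 km is optimal.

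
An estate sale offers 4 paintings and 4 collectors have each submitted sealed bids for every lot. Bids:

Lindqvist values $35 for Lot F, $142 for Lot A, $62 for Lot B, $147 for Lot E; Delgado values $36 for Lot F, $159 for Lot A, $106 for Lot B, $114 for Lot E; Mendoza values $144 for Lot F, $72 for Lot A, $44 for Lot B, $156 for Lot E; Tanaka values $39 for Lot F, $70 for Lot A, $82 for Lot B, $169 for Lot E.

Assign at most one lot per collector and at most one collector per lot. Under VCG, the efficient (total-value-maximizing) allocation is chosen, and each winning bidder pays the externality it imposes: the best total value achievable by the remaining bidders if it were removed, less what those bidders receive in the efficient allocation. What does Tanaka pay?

Efficient allocation: Lindqvist→Lot A ($142), Delgado→Lot B ($106), Mendoza→Lot F ($144), Tanaka→Lot E ($169); total welfare W = $561.
Tanaka receives Lot E at value $169, so the others get W − 169 = $392.
Without Tanaka: best allocation of the remaining 3 bidders over all 4 lots is Lindqvist→Lot E ($147), Delgado→Lot A ($159), Mendoza→Lot F ($144), total $450.
VCG payment = (others' best without Tanaka) − (others' welfare with Tanaka) = 450 − 392 = $58.

Tanaka pays $58.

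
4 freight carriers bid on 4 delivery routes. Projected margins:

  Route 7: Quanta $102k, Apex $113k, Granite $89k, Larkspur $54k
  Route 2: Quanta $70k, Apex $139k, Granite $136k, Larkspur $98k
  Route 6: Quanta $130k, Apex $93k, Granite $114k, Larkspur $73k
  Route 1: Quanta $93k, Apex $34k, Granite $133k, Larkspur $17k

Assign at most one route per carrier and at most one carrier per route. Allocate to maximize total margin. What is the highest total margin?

Optimal: Quanta→Route 6 ($130k), Apex→Route 7 ($113k), Granite→Route 1 ($133k), Larkspur→Route 2 ($98k) — total 130+113+133+98 = $474k.
Column-greedy (each route in turn goes to its best remaining carrier) gives $396k, worse by 78.
Next-best assignment: Quanta→Route 6, Apex→Route 2, Granite→Route 1, Larkspur→Route 7 = $456k.
Swapping Granite↔Quanta (Granite→Route 6 $114k, Quanta→Route 1 $93k) loses 56.
Checked against all permutations: $474k is optimal.

Maximum total: $474k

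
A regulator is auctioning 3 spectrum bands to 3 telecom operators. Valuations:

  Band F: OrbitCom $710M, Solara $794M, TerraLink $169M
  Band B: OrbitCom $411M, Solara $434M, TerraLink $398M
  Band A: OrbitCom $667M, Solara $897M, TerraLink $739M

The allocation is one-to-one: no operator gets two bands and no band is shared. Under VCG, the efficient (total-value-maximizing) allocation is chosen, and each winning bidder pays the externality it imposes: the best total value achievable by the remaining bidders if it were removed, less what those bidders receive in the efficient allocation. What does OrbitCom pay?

Efficient allocation: OrbitCom→Band F ($710M), Solara→Band A ($897M), TerraLink→Band B ($398M); total welfare W = $2005M.
OrbitCom receives Band F at value $710M, so the others get W − 710 = $1295M.
Without OrbitCom: best allocation of the remaining 2 bidders over all 3 bands is Solara→Band F ($794M), TerraLink→Band A ($739M), total $1533M.
VCG payment = (others' best without OrbitCom) − (others' welfare with OrbitCom) = 1533 − 1295 = $238M.

OrbitCom pays $238M.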